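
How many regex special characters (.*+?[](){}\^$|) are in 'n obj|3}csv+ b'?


Regex special characters are: . * + ? [ ] ( ) { } \ ^ $ |
Scanning 'n obj|3}csv+ b':
  pos 5: '|' -> SPECIAL
  pos 7: '}' -> SPECIAL
  pos 11: '+' -> SPECIAL
Special chars found: ['|', '}', '+']
Total: 3

3


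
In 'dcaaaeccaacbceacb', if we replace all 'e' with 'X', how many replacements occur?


re.sub('e', 'X', text) replaces every occurrence of 'e' with 'X'.
Text: 'dcaaaeccaacbceacb'
Scanning for 'e':
  pos 5: 'e' -> replacement #1
  pos 13: 'e' -> replacement #2
Total replacements: 2

2


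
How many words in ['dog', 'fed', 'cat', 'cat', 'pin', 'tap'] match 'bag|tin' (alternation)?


Alternation 'bag|tin' matches either 'bag' or 'tin'.
Checking each word:
  'dog' -> no
  'fed' -> no
  'cat' -> no
  'cat' -> no
  'pin' -> no
  'tap' -> no
Matches: []
Count: 0

0


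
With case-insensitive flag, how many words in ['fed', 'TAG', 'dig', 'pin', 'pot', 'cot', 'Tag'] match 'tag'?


Case-insensitive matching: compare each word's lowercase form to 'tag'.
  'fed' -> lower='fed' -> no
  'TAG' -> lower='tag' -> MATCH
  'dig' -> lower='dig' -> no
  'pin' -> lower='pin' -> no
  'pot' -> lower='pot' -> no
  'cot' -> lower='cot' -> no
  'Tag' -> lower='tag' -> MATCH
Matches: ['TAG', 'Tag']
Count: 2

2


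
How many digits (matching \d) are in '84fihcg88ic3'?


\d matches any digit 0-9.
Scanning '84fihcg88ic3':
  pos 0: '8' -> DIGIT
  pos 1: '4' -> DIGIT
  pos 7: '8' -> DIGIT
  pos 8: '8' -> DIGIT
  pos 11: '3' -> DIGIT
Digits found: ['8', '4', '8', '8', '3']
Total: 5

5


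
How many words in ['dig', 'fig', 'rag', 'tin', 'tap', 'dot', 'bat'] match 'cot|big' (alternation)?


Alternation 'cot|big' matches either 'cot' or 'big'.
Checking each word:
  'dig' -> no
  'fig' -> no
  'rag' -> no
  'tin' -> no
  'tap' -> no
  'dot' -> no
  'bat' -> no
Matches: []
Count: 0

0


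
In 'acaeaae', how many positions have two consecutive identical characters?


Looking for consecutive identical characters in 'acaeaae':
  pos 0-1: 'a' vs 'c' -> different
  pos 1-2: 'c' vs 'a' -> different
  pos 2-3: 'a' vs 'e' -> different
  pos 3-4: 'e' vs 'a' -> different
  pos 4-5: 'a' vs 'a' -> MATCH ('aa')
  pos 5-6: 'a' vs 'e' -> different
Consecutive identical pairs: ['aa']
Count: 1

1


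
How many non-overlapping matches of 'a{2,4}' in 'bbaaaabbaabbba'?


Pattern 'a{2,4}' matches between 2 and 4 consecutive a's (greedy).
String: 'bbaaaabbaabbba'
Finding runs of a's and applying greedy matching:
  Run at pos 2: 'aaaa' (length 4)
  Run at pos 8: 'aa' (length 2)
  Run at pos 13: 'a' (length 1)
Matches: ['aaaa', 'aa']
Count: 2

2


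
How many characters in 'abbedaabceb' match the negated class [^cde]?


Negated class [^cde] matches any char NOT in {c, d, e}
Scanning 'abbedaabceb':
  pos 0: 'a' -> MATCH
  pos 1: 'b' -> MATCH
  pos 2: 'b' -> MATCH
  pos 3: 'e' -> no (excluded)
  pos 4: 'd' -> no (excluded)
  pos 5: 'a' -> MATCH
  pos 6: 'a' -> MATCH
  pos 7: 'b' -> MATCH
  pos 8: 'c' -> no (excluded)
  pos 9: 'e' -> no (excluded)
  pos 10: 'b' -> MATCH
Total matches: 7

7


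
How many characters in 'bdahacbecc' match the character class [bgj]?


Character class [bgj] matches any of: {b, g, j}
Scanning string 'bdahacbecc' character by character:
  pos 0: 'b' -> MATCH
  pos 1: 'd' -> no
  pos 2: 'a' -> no
  pos 3: 'h' -> no
  pos 4: 'a' -> no
  pos 5: 'c' -> no
  pos 6: 'b' -> MATCH
  pos 7: 'e' -> no
  pos 8: 'c' -> no
  pos 9: 'c' -> no
Total matches: 2

2


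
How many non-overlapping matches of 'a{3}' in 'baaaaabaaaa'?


Pattern 'a{3}' matches exactly 3 consecutive a's (greedy, non-overlapping).
String: 'baaaaabaaaa'
Scanning for runs of a's:
  Run at pos 1: 'aaaaa' (length 5) -> 1 match(es)
  Run at pos 7: 'aaaa' (length 4) -> 1 match(es)
Matches found: ['aaa', 'aaa']
Total: 2

2


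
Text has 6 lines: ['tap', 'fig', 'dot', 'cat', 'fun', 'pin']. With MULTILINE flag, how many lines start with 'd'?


With MULTILINE flag, ^ matches the start of each line.
Lines: ['tap', 'fig', 'dot', 'cat', 'fun', 'pin']
Checking which lines start with 'd':
  Line 1: 'tap' -> no
  Line 2: 'fig' -> no
  Line 3: 'dot' -> MATCH
  Line 4: 'cat' -> no
  Line 5: 'fun' -> no
  Line 6: 'pin' -> no
Matching lines: ['dot']
Count: 1

1


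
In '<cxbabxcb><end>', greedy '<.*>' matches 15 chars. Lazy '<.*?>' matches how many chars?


Greedy '<.*>' tries to match as MUCH as possible.
Lazy '<.*?>' tries to match as LITTLE as possible.

String: '<cxbabxcb><end>'
Greedy '<.*>' starts at first '<' and extends to the LAST '>': '<cxbabxcb><end>' (15 chars)
Lazy '<.*?>' starts at first '<' and stops at the FIRST '>': '<cxbabxcb>' (10 chars)

10


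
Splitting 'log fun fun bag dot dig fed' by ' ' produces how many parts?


Splitting by ' ' breaks the string at each occurrence of the separator.
Text: 'log fun fun bag dot dig fed'
Parts after split:
  Part 1: 'log'
  Part 2: 'fun'
  Part 3: 'fun'
  Part 4: 'bag'
  Part 5: 'dot'
  Part 6: 'dig'
  Part 7: 'fed'
Total parts: 7

7


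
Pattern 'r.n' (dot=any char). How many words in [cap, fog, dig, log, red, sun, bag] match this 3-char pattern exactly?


Pattern 'r.n' means: starts with 'r', any single char, ends with 'n'.
Checking each word (must be exactly 3 chars):
  'cap' (len=3): no
  'fog' (len=3): no
  'dig' (len=3): no
  'log' (len=3): no
  'red' (len=3): no
  'sun' (len=3): no
  'bag' (len=3): no
Matching words: []
Total: 0

0


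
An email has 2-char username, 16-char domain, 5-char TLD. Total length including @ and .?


An email address has format: username@domain.tld
Username length: 2
'@' character: 1
Domain length: 16
'.' character: 1
TLD length: 5
Total = 2 + 1 + 16 + 1 + 5 = 25

25


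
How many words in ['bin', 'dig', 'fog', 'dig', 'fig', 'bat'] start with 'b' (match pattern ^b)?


Pattern ^b anchors to start of word. Check which words begin with 'b':
  'bin' -> MATCH (starts with 'b')
  'dig' -> no
  'fog' -> no
  'dig' -> no
  'fig' -> no
  'bat' -> MATCH (starts with 'b')
Matching words: ['bin', 'bat']
Count: 2

2


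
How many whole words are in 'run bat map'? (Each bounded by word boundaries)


Word boundaries (\b) mark the start/end of each word.
Text: 'run bat map'
Splitting by whitespace:
  Word 1: 'run'
  Word 2: 'bat'
  Word 3: 'map'
Total whole words: 3

3


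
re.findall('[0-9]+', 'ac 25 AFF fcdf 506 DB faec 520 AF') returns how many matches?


Pattern '[0-9]+' finds one or more digits.
Text: 'ac 25 AFF fcdf 506 DB faec 520 AF'
Scanning for matches:
  Match 1: '25'
  Match 2: '506'
  Match 3: '520'
Total matches: 3

3


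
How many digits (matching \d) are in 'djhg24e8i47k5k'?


\d matches any digit 0-9.
Scanning 'djhg24e8i47k5k':
  pos 4: '2' -> DIGIT
  pos 5: '4' -> DIGIT
  pos 7: '8' -> DIGIT
  pos 9: '4' -> DIGIT
  pos 10: '7' -> DIGIT
  pos 12: '5' -> DIGIT
Digits found: ['2', '4', '8', '4', '7', '5']
Total: 6

6


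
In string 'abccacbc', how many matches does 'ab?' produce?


Pattern 'ab?' matches 'a' optionally followed by 'b'.
String: 'abccacbc'
Scanning left to right for 'a' then checking next char:
  Match 1: 'ab' (a followed by b)
  Match 2: 'a' (a not followed by b)
Total matches: 2

2


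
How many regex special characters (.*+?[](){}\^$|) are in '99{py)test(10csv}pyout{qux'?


Regex special characters are: . * + ? [ ] ( ) { } \ ^ $ |
Scanning '99{py)test(10csv}pyout{qux':
  pos 2: '{' -> SPECIAL
  pos 5: ')' -> SPECIAL
  pos 10: '(' -> SPECIAL
  pos 16: '}' -> SPECIAL
  pos 22: '{' -> SPECIAL
Special chars found: ['{', ')', '(', '}', '{']
Total: 5

5


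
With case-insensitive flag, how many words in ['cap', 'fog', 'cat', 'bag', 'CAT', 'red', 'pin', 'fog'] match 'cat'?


Case-insensitive matching: compare each word's lowercase form to 'cat'.
  'cap' -> lower='cap' -> no
  'fog' -> lower='fog' -> no
  'cat' -> lower='cat' -> MATCH
  'bag' -> lower='bag' -> no
  'CAT' -> lower='cat' -> MATCH
  'red' -> lower='red' -> no
  'pin' -> lower='pin' -> no
  'fog' -> lower='fog' -> no
Matches: ['cat', 'CAT']
Count: 2

2


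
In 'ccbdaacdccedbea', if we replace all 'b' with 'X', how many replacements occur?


re.sub('b', 'X', text) replaces every occurrence of 'b' with 'X'.
Text: 'ccbdaacdccedbea'
Scanning for 'b':
  pos 2: 'b' -> replacement #1
  pos 12: 'b' -> replacement #2
Total replacements: 2

2


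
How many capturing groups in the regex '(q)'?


To count capturing groups, count each '(' that starts a group.
Pattern: '(q)'
Walking through the pattern:
  Position 0: '(' -> group #1
Total capturing groups: 1

1


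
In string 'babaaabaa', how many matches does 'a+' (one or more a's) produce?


Pattern 'a+' matches one or more consecutive a's.
String: 'babaaabaa'
Scanning for runs of a:
  Match 1: 'a' (length 1)
  Match 2: 'aaa' (length 3)
  Match 3: 'aa' (length 2)
Total matches: 3

3


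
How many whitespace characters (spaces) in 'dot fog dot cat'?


\s matches whitespace characters (spaces, tabs, etc.).
Text: 'dot fog dot cat'
This text has 4 words separated by spaces.
Number of spaces = number of words - 1 = 4 - 1 = 3

3


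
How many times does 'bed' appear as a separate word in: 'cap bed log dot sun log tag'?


Scanning each word for exact match 'bed':
  Word 1: 'cap' -> no
  Word 2: 'bed' -> MATCH
  Word 3: 'log' -> no
  Word 4: 'dot' -> no
  Word 5: 'sun' -> no
  Word 6: 'log' -> no
  Word 7: 'tag' -> no
Total matches: 1

1


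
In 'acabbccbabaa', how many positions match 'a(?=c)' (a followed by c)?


Lookahead 'a(?=c)' matches 'a' only when followed by 'c'.
String: 'acabbccbabaa'
Checking each position where char is 'a':
  pos 0: 'a' -> MATCH (next='c')
  pos 2: 'a' -> no (next='b')
  pos 8: 'a' -> no (next='b')
  pos 10: 'a' -> no (next='a')
Matching positions: [0]
Count: 1

1


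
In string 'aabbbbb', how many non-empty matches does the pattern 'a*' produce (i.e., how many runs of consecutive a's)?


Pattern 'a*' matches zero or more a's. We want non-empty runs of consecutive a's.
String: 'aabbbbb'
Walking through the string to find runs of a's:
  Run 1: positions 0-1 -> 'aa'
Non-empty runs found: ['aa']
Count: 1

1


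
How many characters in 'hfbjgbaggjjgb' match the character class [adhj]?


Character class [adhj] matches any of: {a, d, h, j}
Scanning string 'hfbjgbaggjjgb' character by character:
  pos 0: 'h' -> MATCH
  pos 1: 'f' -> no
  pos 2: 'b' -> no
  pos 3: 'j' -> MATCH
  pos 4: 'g' -> no
  pos 5: 'b' -> no
  pos 6: 'a' -> MATCH
  pos 7: 'g' -> no
  pos 8: 'g' -> no
  pos 9: 'j' -> MATCH
  pos 10: 'j' -> MATCH
  pos 11: 'g' -> no
  pos 12: 'b' -> no
Total matches: 5

5


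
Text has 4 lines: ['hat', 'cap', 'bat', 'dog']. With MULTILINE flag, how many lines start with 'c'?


With MULTILINE flag, ^ matches the start of each line.
Lines: ['hat', 'cap', 'bat', 'dog']
Checking which lines start with 'c':
  Line 1: 'hat' -> no
  Line 2: 'cap' -> MATCH
  Line 3: 'bat' -> no
  Line 4: 'dog' -> no
Matching lines: ['cap']
Count: 1

1


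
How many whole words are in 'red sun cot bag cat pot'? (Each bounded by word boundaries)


Word boundaries (\b) mark the start/end of each word.
Text: 'red sun cot bag cat pot'
Splitting by whitespace:
  Word 1: 'red'
  Word 2: 'sun'
  Word 3: 'cot'
  Word 4: 'bag'
  Word 5: 'cat'
  Word 6: 'pot'
Total whole words: 6

6


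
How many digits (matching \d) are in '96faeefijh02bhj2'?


\d matches any digit 0-9.
Scanning '96faeefijh02bhj2':
  pos 0: '9' -> DIGIT
  pos 1: '6' -> DIGIT
  pos 10: '0' -> DIGIT
  pos 11: '2' -> DIGIT
  pos 15: '2' -> DIGIT
Digits found: ['9', '6', '0', '2', '2']
Total: 5

5


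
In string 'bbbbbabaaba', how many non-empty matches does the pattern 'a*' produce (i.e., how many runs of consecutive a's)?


Pattern 'a*' matches zero or more a's. We want non-empty runs of consecutive a's.
String: 'bbbbbabaaba'
Walking through the string to find runs of a's:
  Run 1: positions 5-5 -> 'a'
  Run 2: positions 7-8 -> 'aa'
  Run 3: positions 10-10 -> 'a'
Non-empty runs found: ['a', 'aa', 'a']
Count: 3

3


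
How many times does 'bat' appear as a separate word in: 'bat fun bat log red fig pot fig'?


Scanning each word for exact match 'bat':
  Word 1: 'bat' -> MATCH
  Word 2: 'fun' -> no
  Word 3: 'bat' -> MATCH
  Word 4: 'log' -> no
  Word 5: 'red' -> no
  Word 6: 'fig' -> no
  Word 7: 'pot' -> no
  Word 8: 'fig' -> no
Total matches: 2

2


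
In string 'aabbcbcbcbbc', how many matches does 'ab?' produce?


Pattern 'ab?' matches 'a' optionally followed by 'b'.
String: 'aabbcbcbcbbc'
Scanning left to right for 'a' then checking next char:
  Match 1: 'a' (a not followed by b)
  Match 2: 'ab' (a followed by b)
Total matches: 2

2


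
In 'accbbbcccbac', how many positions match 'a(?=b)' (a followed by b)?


Lookahead 'a(?=b)' matches 'a' only when followed by 'b'.
String: 'accbbbcccbac'
Checking each position where char is 'a':
  pos 0: 'a' -> no (next='c')
  pos 10: 'a' -> no (next='c')
Matching positions: []
Count: 0

0


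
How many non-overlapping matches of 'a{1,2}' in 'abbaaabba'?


Pattern 'a{1,2}' matches between 1 and 2 consecutive a's (greedy).
String: 'abbaaabba'
Finding runs of a's and applying greedy matching:
  Run at pos 0: 'a' (length 1)
  Run at pos 3: 'aaa' (length 3)
  Run at pos 8: 'a' (length 1)
Matches: ['a', 'aa', 'a', 'a']
Count: 4

4


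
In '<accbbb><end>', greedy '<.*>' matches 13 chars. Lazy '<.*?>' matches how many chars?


Greedy '<.*>' tries to match as MUCH as possible.
Lazy '<.*?>' tries to match as LITTLE as possible.

String: '<accbbb><end>'
Greedy '<.*>' starts at first '<' and extends to the LAST '>': '<accbbb><end>' (13 chars)
Lazy '<.*?>' starts at first '<' and stops at the FIRST '>': '<accbbb>' (8 chars)

8


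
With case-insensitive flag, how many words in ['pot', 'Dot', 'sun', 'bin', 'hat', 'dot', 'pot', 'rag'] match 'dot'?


Case-insensitive matching: compare each word's lowercase form to 'dot'.
  'pot' -> lower='pot' -> no
  'Dot' -> lower='dot' -> MATCH
  'sun' -> lower='sun' -> no
  'bin' -> lower='bin' -> no
  'hat' -> lower='hat' -> no
  'dot' -> lower='dot' -> MATCH
  'pot' -> lower='pot' -> no
  'rag' -> lower='rag' -> no
Matches: ['Dot', 'dot']
Count: 2

2


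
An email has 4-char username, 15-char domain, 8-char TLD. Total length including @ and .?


An email address has format: username@domain.tld
Username length: 4
'@' character: 1
Domain length: 15
'.' character: 1
TLD length: 8
Total = 4 + 1 + 15 + 1 + 8 = 29

29


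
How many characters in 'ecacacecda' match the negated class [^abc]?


Negated class [^abc] matches any char NOT in {a, b, c}
Scanning 'ecacacecda':
  pos 0: 'e' -> MATCH
  pos 1: 'c' -> no (excluded)
  pos 2: 'a' -> no (excluded)
  pos 3: 'c' -> no (excluded)
  pos 4: 'a' -> no (excluded)
  pos 5: 'c' -> no (excluded)
  pos 6: 'e' -> MATCH
  pos 7: 'c' -> no (excluded)
  pos 8: 'd' -> MATCH
  pos 9: 'a' -> no (excluded)
Total matches: 3

3


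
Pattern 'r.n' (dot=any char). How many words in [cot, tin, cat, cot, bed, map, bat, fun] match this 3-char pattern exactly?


Pattern 'r.n' means: starts with 'r', any single char, ends with 'n'.
Checking each word (must be exactly 3 chars):
  'cot' (len=3): no
  'tin' (len=3): no
  'cat' (len=3): no
  'cot' (len=3): no
  'bed' (len=3): no
  'map' (len=3): no
  'bat' (len=3): no
  'fun' (len=3): no
Matching words: []
Total: 0

0


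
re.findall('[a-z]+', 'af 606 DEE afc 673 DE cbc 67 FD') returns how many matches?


Pattern '[a-z]+' finds one or more lowercase letters.
Text: 'af 606 DEE afc 673 DE cbc 67 FD'
Scanning for matches:
  Match 1: 'af'
  Match 2: 'afc'
  Match 3: 'cbc'
Total matches: 3

3


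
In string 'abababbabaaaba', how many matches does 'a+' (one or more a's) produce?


Pattern 'a+' matches one or more consecutive a's.
String: 'abababbabaaaba'
Scanning for runs of a:
  Match 1: 'a' (length 1)
  Match 2: 'a' (length 1)
  Match 3: 'a' (length 1)
  Match 4: 'a' (length 1)
  Match 5: 'aaa' (length 3)
  Match 6: 'a' (length 1)
Total matches: 6

6


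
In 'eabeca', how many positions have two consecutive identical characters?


Looking for consecutive identical characters in 'eabeca':
  pos 0-1: 'e' vs 'a' -> different
  pos 1-2: 'a' vs 'b' -> different
  pos 2-3: 'b' vs 'e' -> different
  pos 3-4: 'e' vs 'c' -> different
  pos 4-5: 'c' vs 'a' -> different
Consecutive identical pairs: []
Count: 0

0


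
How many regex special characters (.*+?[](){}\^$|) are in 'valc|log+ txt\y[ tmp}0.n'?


Regex special characters are: . * + ? [ ] ( ) { } \ ^ $ |
Scanning 'valc|log+ txt\y[ tmp}0.n':
  pos 4: '|' -> SPECIAL
  pos 8: '+' -> SPECIAL
  pos 13: '\' -> SPECIAL
  pos 15: '[' -> SPECIAL
  pos 20: '}' -> SPECIAL
  pos 22: '.' -> SPECIAL
Special chars found: ['|', '+', '\\', '[', '}', '.']
Total: 6

6


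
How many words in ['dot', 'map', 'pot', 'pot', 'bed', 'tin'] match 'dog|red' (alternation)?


Alternation 'dog|red' matches either 'dog' or 'red'.
Checking each word:
  'dot' -> no
  'map' -> no
  'pot' -> no
  'pot' -> no
  'bed' -> no
  'tin' -> no
Matches: []
Count: 0

0


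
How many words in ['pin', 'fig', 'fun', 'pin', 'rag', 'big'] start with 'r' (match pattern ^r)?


Pattern ^r anchors to start of word. Check which words begin with 'r':
  'pin' -> no
  'fig' -> no
  'fun' -> no
  'pin' -> no
  'rag' -> MATCH (starts with 'r')
  'big' -> no
Matching words: ['rag']
Count: 1

1


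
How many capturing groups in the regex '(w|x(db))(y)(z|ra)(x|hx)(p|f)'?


To count capturing groups, count each '(' that starts a group.
Pattern: '(w|x(db))(y)(z|ra)(x|hx)(p|f)'
Walking through the pattern:
  Position 0: '(' -> group #1
  Position 4: '(' -> group #2
  Position 9: '(' -> group #3
  Position 12: '(' -> group #4
  Position 18: '(' -> group #5
  Position 24: '(' -> group #6
Total capturing groups: 6

6


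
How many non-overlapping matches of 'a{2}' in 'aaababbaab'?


Pattern 'a{2}' matches exactly 2 consecutive a's (greedy, non-overlapping).
String: 'aaababbaab'
Scanning for runs of a's:
  Run at pos 0: 'aaa' (length 3) -> 1 match(es)
  Run at pos 4: 'a' (length 1) -> 0 match(es)
  Run at pos 7: 'aa' (length 2) -> 1 match(es)
Matches found: ['aa', 'aa']
Total: 2

2


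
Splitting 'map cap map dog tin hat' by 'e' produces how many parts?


Splitting by 'e' breaks the string at each occurrence of the separator.
Text: 'map cap map dog tin hat'
Parts after split:
  Part 1: 'map cap map dog tin hat'
Total parts: 1

1


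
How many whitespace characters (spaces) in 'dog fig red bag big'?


\s matches whitespace characters (spaces, tabs, etc.).
Text: 'dog fig red bag big'
This text has 5 words separated by spaces.
Number of spaces = number of words - 1 = 5 - 1 = 4

4


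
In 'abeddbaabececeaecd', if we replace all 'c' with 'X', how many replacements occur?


re.sub('c', 'X', text) replaces every occurrence of 'c' with 'X'.
Text: 'abeddbaabececeaecd'
Scanning for 'c':
  pos 10: 'c' -> replacement #1
  pos 12: 'c' -> replacement #2
  pos 16: 'c' -> replacement #3
Total replacements: 3

3


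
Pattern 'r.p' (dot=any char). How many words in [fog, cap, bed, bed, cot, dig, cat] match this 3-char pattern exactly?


Pattern 'r.p' means: starts with 'r', any single char, ends with 'p'.
Checking each word (must be exactly 3 chars):
  'fog' (len=3): no
  'cap' (len=3): no
  'bed' (len=3): no
  'bed' (len=3): no
  'cot' (len=3): no
  'dig' (len=3): no
  'cat' (len=3): no
Matching words: []
Total: 0

0


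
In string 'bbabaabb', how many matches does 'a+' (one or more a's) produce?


Pattern 'a+' matches one or more consecutive a's.
String: 'bbabaabb'
Scanning for runs of a:
  Match 1: 'a' (length 1)
  Match 2: 'aa' (length 2)
Total matches: 2

2


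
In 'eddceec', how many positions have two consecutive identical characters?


Looking for consecutive identical characters in 'eddceec':
  pos 0-1: 'e' vs 'd' -> different
  pos 1-2: 'd' vs 'd' -> MATCH ('dd')
  pos 2-3: 'd' vs 'c' -> different
  pos 3-4: 'c' vs 'e' -> different
  pos 4-5: 'e' vs 'e' -> MATCH ('ee')
  pos 5-6: 'e' vs 'c' -> different
Consecutive identical pairs: ['dd', 'ee']
Count: 2

2


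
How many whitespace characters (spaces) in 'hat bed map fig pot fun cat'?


\s matches whitespace characters (spaces, tabs, etc.).
Text: 'hat bed map fig pot fun cat'
This text has 7 words separated by spaces.
Number of spaces = number of words - 1 = 7 - 1 = 6

6


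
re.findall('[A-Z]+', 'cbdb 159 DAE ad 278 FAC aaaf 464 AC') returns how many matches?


Pattern '[A-Z]+' finds one or more uppercase letters.
Text: 'cbdb 159 DAE ad 278 FAC aaaf 464 AC'
Scanning for matches:
  Match 1: 'DAE'
  Match 2: 'FAC'
  Match 3: 'AC'
Total matches: 3

3


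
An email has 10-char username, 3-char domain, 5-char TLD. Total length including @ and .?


An email address has format: username@domain.tld
Username length: 10
'@' character: 1
Domain length: 3
'.' character: 1
TLD length: 5
Total = 10 + 1 + 3 + 1 + 5 = 20

20


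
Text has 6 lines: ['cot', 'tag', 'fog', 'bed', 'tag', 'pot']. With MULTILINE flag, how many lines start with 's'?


With MULTILINE flag, ^ matches the start of each line.
Lines: ['cot', 'tag', 'fog', 'bed', 'tag', 'pot']
Checking which lines start with 's':
  Line 1: 'cot' -> no
  Line 2: 'tag' -> no
  Line 3: 'fog' -> no
  Line 4: 'bed' -> no
  Line 5: 'tag' -> no
  Line 6: 'pot' -> no
Matching lines: []
Count: 0

0


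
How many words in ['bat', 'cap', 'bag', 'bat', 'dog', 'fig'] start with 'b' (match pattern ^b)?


Pattern ^b anchors to start of word. Check which words begin with 'b':
  'bat' -> MATCH (starts with 'b')
  'cap' -> no
  'bag' -> MATCH (starts with 'b')
  'bat' -> MATCH (starts with 'b')
  'dog' -> no
  'fig' -> no
Matching words: ['bat', 'bag', 'bat']
Count: 3

3


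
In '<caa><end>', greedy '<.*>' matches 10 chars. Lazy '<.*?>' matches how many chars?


Greedy '<.*>' tries to match as MUCH as possible.
Lazy '<.*?>' tries to match as LITTLE as possible.

String: '<caa><end>'
Greedy '<.*>' starts at first '<' and extends to the LAST '>': '<caa><end>' (10 chars)
Lazy '<.*?>' starts at first '<' and stops at the FIRST '>': '<caa>' (5 chars)

5


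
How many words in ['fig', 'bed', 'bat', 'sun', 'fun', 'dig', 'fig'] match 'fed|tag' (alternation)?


Alternation 'fed|tag' matches either 'fed' or 'tag'.
Checking each word:
  'fig' -> no
  'bed' -> no
  'bat' -> no
  'sun' -> no
  'fun' -> no
  'dig' -> no
  'fig' -> no
Matches: []
Count: 0

0


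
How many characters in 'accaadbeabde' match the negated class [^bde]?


Negated class [^bde] matches any char NOT in {b, d, e}
Scanning 'accaadbeabde':
  pos 0: 'a' -> MATCH
  pos 1: 'c' -> MATCH
  pos 2: 'c' -> MATCH
  pos 3: 'a' -> MATCH
  pos 4: 'a' -> MATCH
  pos 5: 'd' -> no (excluded)
  pos 6: 'b' -> no (excluded)
  pos 7: 'e' -> no (excluded)
  pos 8: 'a' -> MATCH
  pos 9: 'b' -> no (excluded)
  pos 10: 'd' -> no (excluded)
  pos 11: 'e' -> no (excluded)
Total matches: 6

6


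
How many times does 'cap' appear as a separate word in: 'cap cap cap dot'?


Scanning each word for exact match 'cap':
  Word 1: 'cap' -> MATCH
  Word 2: 'cap' -> MATCH
  Word 3: 'cap' -> MATCH
  Word 4: 'dot' -> no
Total matches: 3

3


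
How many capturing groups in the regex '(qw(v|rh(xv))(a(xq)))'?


To count capturing groups, count each '(' that starts a group.
Pattern: '(qw(v|rh(xv))(a(xq)))'
Walking through the pattern:
  Position 0: '(' -> group #1
  Position 3: '(' -> group #2
  Position 8: '(' -> group #3
  Position 13: '(' -> group #4
  Position 15: '(' -> group #5
Total capturing groups: 5

5


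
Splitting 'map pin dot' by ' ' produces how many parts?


Splitting by ' ' breaks the string at each occurrence of the separator.
Text: 'map pin dot'
Parts after split:
  Part 1: 'map'
  Part 2: 'pin'
  Part 3: 'dot'
Total parts: 3

3


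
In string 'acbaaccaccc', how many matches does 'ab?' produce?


Pattern 'ab?' matches 'a' optionally followed by 'b'.
String: 'acbaaccaccc'
Scanning left to right for 'a' then checking next char:
  Match 1: 'a' (a not followed by b)
  Match 2: 'a' (a not followed by b)
  Match 3: 'a' (a not followed by b)
  Match 4: 'a' (a not followed by b)
Total matches: 4

4


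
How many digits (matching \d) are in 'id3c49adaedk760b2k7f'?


\d matches any digit 0-9.
Scanning 'id3c49adaedk760b2k7f':
  pos 2: '3' -> DIGIT
  pos 4: '4' -> DIGIT
  pos 5: '9' -> DIGIT
  pos 12: '7' -> DIGIT
  pos 13: '6' -> DIGIT
  pos 14: '0' -> DIGIT
  pos 16: '2' -> DIGIT
  pos 18: '7' -> DIGIT
Digits found: ['3', '4', '9', '7', '6', '0', '2', '7']
Total: 8

8


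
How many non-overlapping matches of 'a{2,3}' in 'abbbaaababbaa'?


Pattern 'a{2,3}' matches between 2 and 3 consecutive a's (greedy).
String: 'abbbaaababbaa'
Finding runs of a's and applying greedy matching:
  Run at pos 0: 'a' (length 1)
  Run at pos 4: 'aaa' (length 3)
  Run at pos 8: 'a' (length 1)
  Run at pos 11: 'aa' (length 2)
Matches: ['aaa', 'aa']
Count: 2

2


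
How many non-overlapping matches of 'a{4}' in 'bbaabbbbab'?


Pattern 'a{4}' matches exactly 4 consecutive a's (greedy, non-overlapping).
String: 'bbaabbbbab'
Scanning for runs of a's:
  Run at pos 2: 'aa' (length 2) -> 0 match(es)
  Run at pos 8: 'a' (length 1) -> 0 match(es)
Matches found: []
Total: 0

0


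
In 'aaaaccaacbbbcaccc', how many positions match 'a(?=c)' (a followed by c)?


Lookahead 'a(?=c)' matches 'a' only when followed by 'c'.
String: 'aaaaccaacbbbcaccc'
Checking each position where char is 'a':
  pos 0: 'a' -> no (next='a')
  pos 1: 'a' -> no (next='a')
  pos 2: 'a' -> no (next='a')
  pos 3: 'a' -> MATCH (next='c')
  pos 6: 'a' -> no (next='a')
  pos 7: 'a' -> MATCH (next='c')
  pos 13: 'a' -> MATCH (next='c')
Matching positions: [3, 7, 13]
Count: 3

3


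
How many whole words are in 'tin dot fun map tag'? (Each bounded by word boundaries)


Word boundaries (\b) mark the start/end of each word.
Text: 'tin dot fun map tag'
Splitting by whitespace:
  Word 1: 'tin'
  Word 2: 'dot'
  Word 3: 'fun'
  Word 4: 'map'
  Word 5: 'tag'
Total whole words: 5

5


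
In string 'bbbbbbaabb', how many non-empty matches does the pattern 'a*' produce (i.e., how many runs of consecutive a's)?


Pattern 'a*' matches zero or more a's. We want non-empty runs of consecutive a's.
String: 'bbbbbbaabb'
Walking through the string to find runs of a's:
  Run 1: positions 6-7 -> 'aa'
Non-empty runs found: ['aa']
Count: 1

1


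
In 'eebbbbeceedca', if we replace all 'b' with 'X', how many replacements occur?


re.sub('b', 'X', text) replaces every occurrence of 'b' with 'X'.
Text: 'eebbbbeceedca'
Scanning for 'b':
  pos 2: 'b' -> replacement #1
  pos 3: 'b' -> replacement #2
  pos 4: 'b' -> replacement #3
  pos 5: 'b' -> replacement #4
Total replacements: 4

4


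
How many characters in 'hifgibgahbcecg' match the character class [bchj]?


Character class [bchj] matches any of: {b, c, h, j}
Scanning string 'hifgibgahbcecg' character by character:
  pos 0: 'h' -> MATCH
  pos 1: 'i' -> no
  pos 2: 'f' -> no
  pos 3: 'g' -> no
  pos 4: 'i' -> no
  pos 5: 'b' -> MATCH
  pos 6: 'g' -> no
  pos 7: 'a' -> no
  pos 8: 'h' -> MATCH
  pos 9: 'b' -> MATCH
  pos 10: 'c' -> MATCH
  pos 11: 'e' -> no
  pos 12: 'c' -> MATCH
  pos 13: 'g' -> no
Total matches: 6

6


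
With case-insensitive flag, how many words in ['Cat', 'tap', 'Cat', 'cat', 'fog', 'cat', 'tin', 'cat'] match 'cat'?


Case-insensitive matching: compare each word's lowercase form to 'cat'.
  'Cat' -> lower='cat' -> MATCH
  'tap' -> lower='tap' -> no
  'Cat' -> lower='cat' -> MATCH
  'cat' -> lower='cat' -> MATCH
  'fog' -> lower='fog' -> no
  'cat' -> lower='cat' -> MATCH
  'tin' -> lower='tin' -> no
  'cat' -> lower='cat' -> MATCH
Matches: ['Cat', 'Cat', 'cat', 'cat', 'cat']
Count: 5

5


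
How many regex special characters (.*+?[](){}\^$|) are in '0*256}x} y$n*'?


Regex special characters are: . * + ? [ ] ( ) { } \ ^ $ |
Scanning '0*256}x} y$n*':
  pos 1: '*' -> SPECIAL
  pos 5: '}' -> SPECIAL
  pos 7: '}' -> SPECIAL
  pos 10: '$' -> SPECIAL
  pos 12: '*' -> SPECIAL
Special chars found: ['*', '}', '}', '$', '*']
Total: 5

5


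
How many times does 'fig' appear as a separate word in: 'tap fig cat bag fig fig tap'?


Scanning each word for exact match 'fig':
  Word 1: 'tap' -> no
  Word 2: 'fig' -> MATCH
  Word 3: 'cat' -> no
  Word 4: 'bag' -> no
  Word 5: 'fig' -> MATCH
  Word 6: 'fig' -> MATCH
  Word 7: 'tap' -> no
Total matches: 3

3


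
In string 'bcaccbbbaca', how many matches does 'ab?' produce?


Pattern 'ab?' matches 'a' optionally followed by 'b'.
String: 'bcaccbbbaca'
Scanning left to right for 'a' then checking next char:
  Match 1: 'a' (a not followed by b)
  Match 2: 'a' (a not followed by b)
  Match 3: 'a' (a not followed by b)
Total matches: 3

3


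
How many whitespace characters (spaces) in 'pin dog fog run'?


\s matches whitespace characters (spaces, tabs, etc.).
Text: 'pin dog fog run'
This text has 4 words separated by spaces.
Number of spaces = number of words - 1 = 4 - 1 = 3

3


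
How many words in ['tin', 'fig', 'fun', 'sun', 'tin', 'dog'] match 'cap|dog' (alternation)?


Alternation 'cap|dog' matches either 'cap' or 'dog'.
Checking each word:
  'tin' -> no
  'fig' -> no
  'fun' -> no
  'sun' -> no
  'tin' -> no
  'dog' -> MATCH
Matches: ['dog']
Count: 1

1


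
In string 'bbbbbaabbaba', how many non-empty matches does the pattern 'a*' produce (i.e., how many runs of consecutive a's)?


Pattern 'a*' matches zero or more a's. We want non-empty runs of consecutive a's.
String: 'bbbbbaabbaba'
Walking through the string to find runs of a's:
  Run 1: positions 5-6 -> 'aa'
  Run 2: positions 9-9 -> 'a'
  Run 3: positions 11-11 -> 'a'
Non-empty runs found: ['aa', 'a', 'a']
Count: 3

3


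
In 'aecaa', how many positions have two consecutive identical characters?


Looking for consecutive identical characters in 'aecaa':
  pos 0-1: 'a' vs 'e' -> different
  pos 1-2: 'e' vs 'c' -> different
  pos 2-3: 'c' vs 'a' -> different
  pos 3-4: 'a' vs 'a' -> MATCH ('aa')
Consecutive identical pairs: ['aa']
Count: 1

1


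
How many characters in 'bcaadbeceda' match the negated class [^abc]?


Negated class [^abc] matches any char NOT in {a, b, c}
Scanning 'bcaadbeceda':
  pos 0: 'b' -> no (excluded)
  pos 1: 'c' -> no (excluded)
  pos 2: 'a' -> no (excluded)
  pos 3: 'a' -> no (excluded)
  pos 4: 'd' -> MATCH
  pos 5: 'b' -> no (excluded)
  pos 6: 'e' -> MATCH
  pos 7: 'c' -> no (excluded)
  pos 8: 'e' -> MATCH
  pos 9: 'd' -> MATCH
  pos 10: 'a' -> no (excluded)
Total matches: 4

4


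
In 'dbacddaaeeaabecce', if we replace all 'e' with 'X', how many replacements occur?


re.sub('e', 'X', text) replaces every occurrence of 'e' with 'X'.
Text: 'dbacddaaeeaabecce'
Scanning for 'e':
  pos 8: 'e' -> replacement #1
  pos 9: 'e' -> replacement #2
  pos 13: 'e' -> replacement #3
  pos 16: 'e' -> replacement #4
Total replacements: 4

4


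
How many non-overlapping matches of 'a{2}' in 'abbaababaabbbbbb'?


Pattern 'a{2}' matches exactly 2 consecutive a's (greedy, non-overlapping).
String: 'abbaababaabbbbbb'
Scanning for runs of a's:
  Run at pos 0: 'a' (length 1) -> 0 match(es)
  Run at pos 3: 'aa' (length 2) -> 1 match(es)
  Run at pos 6: 'a' (length 1) -> 0 match(es)
  Run at pos 8: 'aa' (length 2) -> 1 match(es)
Matches found: ['aa', 'aa']
Total: 2

2


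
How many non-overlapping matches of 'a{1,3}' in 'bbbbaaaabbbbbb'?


Pattern 'a{1,3}' matches between 1 and 3 consecutive a's (greedy).
String: 'bbbbaaaabbbbbb'
Finding runs of a's and applying greedy matching:
  Run at pos 4: 'aaaa' (length 4)
Matches: ['aaa', 'a']
Count: 2

2


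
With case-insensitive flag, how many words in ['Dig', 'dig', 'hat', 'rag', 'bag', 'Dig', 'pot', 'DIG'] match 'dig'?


Case-insensitive matching: compare each word's lowercase form to 'dig'.
  'Dig' -> lower='dig' -> MATCH
  'dig' -> lower='dig' -> MATCH
  'hat' -> lower='hat' -> no
  'rag' -> lower='rag' -> no
  'bag' -> lower='bag' -> no
  'Dig' -> lower='dig' -> MATCH
  'pot' -> lower='pot' -> no
  'DIG' -> lower='dig' -> MATCH
Matches: ['Dig', 'dig', 'Dig', 'DIG']
Count: 4

4


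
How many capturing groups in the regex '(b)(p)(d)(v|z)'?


To count capturing groups, count each '(' that starts a group.
Pattern: '(b)(p)(d)(v|z)'
Walking through the pattern:
  Position 0: '(' -> group #1
  Position 3: '(' -> group #2
  Position 6: '(' -> group #3
  Position 9: '(' -> group #4
Total capturing groups: 4

4


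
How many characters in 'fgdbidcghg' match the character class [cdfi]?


Character class [cdfi] matches any of: {c, d, f, i}
Scanning string 'fgdbidcghg' character by character:
  pos 0: 'f' -> MATCH
  pos 1: 'g' -> no
  pos 2: 'd' -> MATCH
  pos 3: 'b' -> no
  pos 4: 'i' -> MATCH
  pos 5: 'd' -> MATCH
  pos 6: 'c' -> MATCH
  pos 7: 'g' -> no
  pos 8: 'h' -> no
  pos 9: 'g' -> no
Total matches: 5

5


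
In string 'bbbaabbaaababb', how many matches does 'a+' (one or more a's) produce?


Pattern 'a+' matches one or more consecutive a's.
String: 'bbbaabbaaababb'
Scanning for runs of a:
  Match 1: 'aa' (length 2)
  Match 2: 'aaa' (length 3)
  Match 3: 'a' (length 1)
Total matches: 3

3


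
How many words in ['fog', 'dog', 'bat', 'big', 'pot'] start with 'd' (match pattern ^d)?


Pattern ^d anchors to start of word. Check which words begin with 'd':
  'fog' -> no
  'dog' -> MATCH (starts with 'd')
  'bat' -> no
  'big' -> no
  'pot' -> no
Matching words: ['dog']
Count: 1

1


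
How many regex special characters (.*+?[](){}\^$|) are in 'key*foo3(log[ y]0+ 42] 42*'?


Regex special characters are: . * + ? [ ] ( ) { } \ ^ $ |
Scanning 'key*foo3(log[ y]0+ 42] 42*':
  pos 3: '*' -> SPECIAL
  pos 8: '(' -> SPECIAL
  pos 12: '[' -> SPECIAL
  pos 15: ']' -> SPECIAL
  pos 17: '+' -> SPECIAL
  pos 21: ']' -> SPECIAL
  pos 25: '*' -> SPECIAL
Special chars found: ['*', '(', '[', ']', '+', ']', '*']
Total: 7

7


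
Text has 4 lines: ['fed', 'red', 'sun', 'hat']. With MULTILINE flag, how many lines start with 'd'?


With MULTILINE flag, ^ matches the start of each line.
Lines: ['fed', 'red', 'sun', 'hat']
Checking which lines start with 'd':
  Line 1: 'fed' -> no
  Line 2: 'red' -> no
  Line 3: 'sun' -> no
  Line 4: 'hat' -> no
Matching lines: []
Count: 0

0


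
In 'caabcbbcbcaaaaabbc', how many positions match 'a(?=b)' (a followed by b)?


Lookahead 'a(?=b)' matches 'a' only when followed by 'b'.
String: 'caabcbbcbcaaaaabbc'
Checking each position where char is 'a':
  pos 1: 'a' -> no (next='a')
  pos 2: 'a' -> MATCH (next='b')
  pos 10: 'a' -> no (next='a')
  pos 11: 'a' -> no (next='a')
  pos 12: 'a' -> no (next='a')
  pos 13: 'a' -> no (next='a')
  pos 14: 'a' -> MATCH (next='b')
Matching positions: [2, 14]
Count: 2

2


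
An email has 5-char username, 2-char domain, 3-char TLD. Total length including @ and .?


An email address has format: username@domain.tld
Username length: 5
'@' character: 1
Domain length: 2
'.' character: 1
TLD length: 3
Total = 5 + 1 + 2 + 1 + 3 = 12

12


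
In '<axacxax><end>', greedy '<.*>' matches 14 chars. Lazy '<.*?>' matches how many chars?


Greedy '<.*>' tries to match as MUCH as possible.
Lazy '<.*?>' tries to match as LITTLE as possible.

String: '<axacxax><end>'
Greedy '<.*>' starts at first '<' and extends to the LAST '>': '<axacxax><end>' (14 chars)
Lazy '<.*?>' starts at first '<' and stops at the FIRST '>': '<axacxax>' (9 chars)

9


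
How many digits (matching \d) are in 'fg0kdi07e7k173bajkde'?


\d matches any digit 0-9.
Scanning 'fg0kdi07e7k173bajkde':
  pos 2: '0' -> DIGIT
  pos 6: '0' -> DIGIT
  pos 7: '7' -> DIGIT
  pos 9: '7' -> DIGIT
  pos 11: '1' -> DIGIT
  pos 12: '7' -> DIGIT
  pos 13: '3' -> DIGIT
Digits found: ['0', '0', '7', '7', '1', '7', '3']
Total: 7

7


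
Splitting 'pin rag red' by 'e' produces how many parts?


Splitting by 'e' breaks the string at each occurrence of the separator.
Text: 'pin rag red'
Parts after split:
  Part 1: 'pin rag r'
  Part 2: 'd'
Total parts: 2

2


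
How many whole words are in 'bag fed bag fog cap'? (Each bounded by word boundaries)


Word boundaries (\b) mark the start/end of each word.
Text: 'bag fed bag fog cap'
Splitting by whitespace:
  Word 1: 'bag'
  Word 2: 'fed'
  Word 3: 'bag'
  Word 4: 'fog'
  Word 5: 'cap'
Total whole words: 5

5


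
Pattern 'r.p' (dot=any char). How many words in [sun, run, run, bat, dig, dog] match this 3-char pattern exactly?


Pattern 'r.p' means: starts with 'r', any single char, ends with 'p'.
Checking each word (must be exactly 3 chars):
  'sun' (len=3): no
  'run' (len=3): no
  'run' (len=3): no
  'bat' (len=3): no
  'dig' (len=3): no
  'dog' (len=3): no
Matching words: []
Total: 0

0


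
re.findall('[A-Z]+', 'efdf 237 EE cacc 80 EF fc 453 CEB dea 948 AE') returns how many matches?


Pattern '[A-Z]+' finds one or more uppercase letters.
Text: 'efdf 237 EE cacc 80 EF fc 453 CEB dea 948 AE'
Scanning for matches:
  Match 1: 'EE'
  Match 2: 'EF'
  Match 3: 'CEB'
  Match 4: 'AE'
Total matches: 4

4


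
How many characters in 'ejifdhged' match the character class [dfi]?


Character class [dfi] matches any of: {d, f, i}
Scanning string 'ejifdhged' character by character:
  pos 0: 'e' -> no
  pos 1: 'j' -> no
  pos 2: 'i' -> MATCH
  pos 3: 'f' -> MATCH
  pos 4: 'd' -> MATCH
  pos 5: 'h' -> no
  pos 6: 'g' -> no
  pos 7: 'e' -> no
  pos 8: 'd' -> MATCH
Total matches: 4

4


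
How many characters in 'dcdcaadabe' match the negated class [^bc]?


Negated class [^bc] matches any char NOT in {b, c}
Scanning 'dcdcaadabe':
  pos 0: 'd' -> MATCH
  pos 1: 'c' -> no (excluded)
  pos 2: 'd' -> MATCH
  pos 3: 'c' -> no (excluded)
  pos 4: 'a' -> MATCH
  pos 5: 'a' -> MATCH
  pos 6: 'd' -> MATCH
  pos 7: 'a' -> MATCH
  pos 8: 'b' -> no (excluded)
  pos 9: 'e' -> MATCH
Total matches: 7

7


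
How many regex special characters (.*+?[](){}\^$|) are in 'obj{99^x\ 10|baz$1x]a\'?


Regex special characters are: . * + ? [ ] ( ) { } \ ^ $ |
Scanning 'obj{99^x\ 10|baz$1x]a\':
  pos 3: '{' -> SPECIAL
  pos 6: '^' -> SPECIAL
  pos 8: '\' -> SPECIAL
  pos 12: '|' -> SPECIAL
  pos 16: '$' -> SPECIAL
  pos 19: ']' -> SPECIAL
  pos 21: '\' -> SPECIAL
Special chars found: ['{', '^', '\\', '|', '$', ']', '\\']
Total: 7

7


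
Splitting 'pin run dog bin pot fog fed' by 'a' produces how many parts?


Splitting by 'a' breaks the string at each occurrence of the separator.
Text: 'pin run dog bin pot fog fed'
Parts after split:
  Part 1: 'pin run dog bin pot fog fed'
Total parts: 1

1


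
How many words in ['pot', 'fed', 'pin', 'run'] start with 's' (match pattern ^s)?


Pattern ^s anchors to start of word. Check which words begin with 's':
  'pot' -> no
  'fed' -> no
  'pin' -> no
  'run' -> no
Matching words: []
Count: 0

0


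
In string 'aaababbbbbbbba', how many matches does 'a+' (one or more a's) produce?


Pattern 'a+' matches one or more consecutive a's.
String: 'aaababbbbbbbba'
Scanning for runs of a:
  Match 1: 'aaa' (length 3)
  Match 2: 'a' (length 1)
  Match 3: 'a' (length 1)
Total matches: 3

3


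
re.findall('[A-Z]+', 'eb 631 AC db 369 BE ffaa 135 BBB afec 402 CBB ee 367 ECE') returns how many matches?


Pattern '[A-Z]+' finds one or more uppercase letters.
Text: 'eb 631 AC db 369 BE ffaa 135 BBB afec 402 CBB ee 367 ECE'
Scanning for matches:
  Match 1: 'AC'
  Match 2: 'BE'
  Match 3: 'BBB'
  Match 4: 'CBB'
  Match 5: 'ECE'
Total matches: 5

5


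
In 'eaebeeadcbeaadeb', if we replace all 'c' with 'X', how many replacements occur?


re.sub('c', 'X', text) replaces every occurrence of 'c' with 'X'.
Text: 'eaebeeadcbeaadeb'
Scanning for 'c':
  pos 8: 'c' -> replacement #1
Total replacements: 1

1


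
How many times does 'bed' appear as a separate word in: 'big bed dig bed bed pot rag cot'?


Scanning each word for exact match 'bed':
  Word 1: 'big' -> no
  Word 2: 'bed' -> MATCH
  Word 3: 'dig' -> no
  Word 4: 'bed' -> MATCH
  Word 5: 'bed' -> MATCH
  Word 6: 'pot' -> no
  Word 7: 'rag' -> no
  Word 8: 'cot' -> no
Total matches: 3

3
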